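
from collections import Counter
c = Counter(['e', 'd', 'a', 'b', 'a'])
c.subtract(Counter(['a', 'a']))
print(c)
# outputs Counter({'e': 1, 'd': 1, 'b': 1, 'a': 0})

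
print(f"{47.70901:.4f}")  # 47.7090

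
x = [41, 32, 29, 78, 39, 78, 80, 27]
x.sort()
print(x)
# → [27, 29, 32, 39, 41, 78, 78, 80]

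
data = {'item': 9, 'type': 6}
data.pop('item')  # 9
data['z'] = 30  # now {'type': 6, 'z': 30}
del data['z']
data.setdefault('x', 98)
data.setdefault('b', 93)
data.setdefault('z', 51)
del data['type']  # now {'x': 98, 'b': 93, 'z': 51}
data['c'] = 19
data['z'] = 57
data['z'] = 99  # {'x': 98, 'b': 93, 'z': 99, 'c': 19}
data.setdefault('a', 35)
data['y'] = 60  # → {'x': 98, 'b': 93, 'z': 99, 'c': 19, 'a': 35, 'y': 60}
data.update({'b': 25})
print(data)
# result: {'x': 98, 'b': 25, 'z': 99, 'c': 19, 'a': 35, 'y': 60}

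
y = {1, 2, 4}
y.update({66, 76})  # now {1, 2, 4, 66, 76}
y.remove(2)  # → {1, 4, 66, 76}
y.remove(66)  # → {1, 4, 76}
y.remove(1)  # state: {4, 76}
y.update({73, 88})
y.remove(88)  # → {4, 73, 76}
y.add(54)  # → {4, 54, 73, 76}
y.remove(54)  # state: {4, 73, 76}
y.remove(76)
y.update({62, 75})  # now {4, 62, 73, 75}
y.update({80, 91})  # {4, 62, 73, 75, 80, 91}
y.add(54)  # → {4, 54, 62, 73, 75, 80, 91}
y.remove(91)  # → {4, 54, 62, 73, 75, 80}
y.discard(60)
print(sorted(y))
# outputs [4, 54, 62, 73, 75, 80]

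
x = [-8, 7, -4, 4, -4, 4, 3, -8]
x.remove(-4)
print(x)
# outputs [-8, 7, 4, -4, 4, 3, -8]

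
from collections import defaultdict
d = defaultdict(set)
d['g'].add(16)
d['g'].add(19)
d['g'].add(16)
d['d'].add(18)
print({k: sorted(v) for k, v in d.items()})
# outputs {'g': [16, 19], 'd': [18]}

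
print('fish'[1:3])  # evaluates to is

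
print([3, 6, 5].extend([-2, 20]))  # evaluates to None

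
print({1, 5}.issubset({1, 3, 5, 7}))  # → True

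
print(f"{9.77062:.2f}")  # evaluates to 9.77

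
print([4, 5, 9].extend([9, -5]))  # None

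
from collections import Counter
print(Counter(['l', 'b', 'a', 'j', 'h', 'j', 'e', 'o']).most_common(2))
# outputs [('j', 2), ('l', 1)]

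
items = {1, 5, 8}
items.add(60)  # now {1, 5, 8, 60}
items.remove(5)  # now {1, 8, 60}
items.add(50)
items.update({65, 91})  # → {1, 8, 50, 60, 65, 91}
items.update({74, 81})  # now {1, 8, 50, 60, 65, 74, 81, 91}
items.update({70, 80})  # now {1, 8, 50, 60, 65, 70, 74, 80, 81, 91}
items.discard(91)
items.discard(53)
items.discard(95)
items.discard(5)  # {1, 8, 50, 60, 65, 70, 74, 80, 81}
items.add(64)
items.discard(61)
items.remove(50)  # {1, 8, 60, 64, 65, 70, 74, 80, 81}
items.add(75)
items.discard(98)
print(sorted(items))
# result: [1, 8, 60, 64, 65, 70, 74, 75, 80, 81]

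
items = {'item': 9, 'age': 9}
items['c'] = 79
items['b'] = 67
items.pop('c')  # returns 79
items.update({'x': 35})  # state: {'item': 9, 'age': 9, 'b': 67, 'x': 35}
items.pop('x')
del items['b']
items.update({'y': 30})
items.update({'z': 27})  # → {'item': 9, 'age': 9, 'y': 30, 'z': 27}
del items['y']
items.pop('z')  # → 27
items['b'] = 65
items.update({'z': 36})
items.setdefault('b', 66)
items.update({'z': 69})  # {'item': 9, 'age': 9, 'b': 65, 'z': 69}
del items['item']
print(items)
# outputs {'age': 9, 'b': 65, 'z': 69}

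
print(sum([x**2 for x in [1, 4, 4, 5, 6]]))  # 94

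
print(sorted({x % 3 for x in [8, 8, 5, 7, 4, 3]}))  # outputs [0, 1, 2]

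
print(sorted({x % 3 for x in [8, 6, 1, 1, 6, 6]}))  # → [0, 1, 2]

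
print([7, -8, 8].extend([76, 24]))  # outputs None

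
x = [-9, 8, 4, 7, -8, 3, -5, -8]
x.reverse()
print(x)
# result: [-8, -5, 3, -8, 7, 4, 8, -9]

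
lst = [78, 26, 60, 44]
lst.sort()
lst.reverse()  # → [78, 60, 44, 26]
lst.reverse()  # [26, 44, 60, 78]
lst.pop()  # 78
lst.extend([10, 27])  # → [26, 44, 60, 10, 27]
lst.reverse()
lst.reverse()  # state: [26, 44, 60, 10, 27]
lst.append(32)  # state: [26, 44, 60, 10, 27, 32]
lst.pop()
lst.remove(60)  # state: [26, 44, 10, 27]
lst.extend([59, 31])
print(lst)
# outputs [26, 44, 10, 27, 59, 31]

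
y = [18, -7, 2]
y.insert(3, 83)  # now [18, -7, 2, 83]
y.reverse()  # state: [83, 2, -7, 18]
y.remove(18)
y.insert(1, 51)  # [83, 51, 2, -7]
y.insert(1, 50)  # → [83, 50, 51, 2, -7]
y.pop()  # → -7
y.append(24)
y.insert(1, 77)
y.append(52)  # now [83, 77, 50, 51, 2, 24, 52]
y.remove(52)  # [83, 77, 50, 51, 2, 24]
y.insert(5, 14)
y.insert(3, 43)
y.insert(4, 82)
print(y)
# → [83, 77, 50, 43, 82, 51, 2, 14, 24]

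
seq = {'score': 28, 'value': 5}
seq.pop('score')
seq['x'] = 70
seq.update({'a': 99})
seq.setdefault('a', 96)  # 99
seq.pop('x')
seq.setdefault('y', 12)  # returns 12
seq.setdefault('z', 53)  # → 53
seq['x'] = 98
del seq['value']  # {'a': 99, 'y': 12, 'z': 53, 'x': 98}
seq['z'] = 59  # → {'a': 99, 'y': 12, 'z': 59, 'x': 98}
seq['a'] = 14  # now {'a': 14, 'y': 12, 'z': 59, 'x': 98}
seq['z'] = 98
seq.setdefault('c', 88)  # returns 88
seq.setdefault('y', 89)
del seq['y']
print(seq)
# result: {'a': 14, 'z': 98, 'x': 98, 'c': 88}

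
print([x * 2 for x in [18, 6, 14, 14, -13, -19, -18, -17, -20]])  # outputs [36, 12, 28, 28, -26, -38, -36, -34, -40]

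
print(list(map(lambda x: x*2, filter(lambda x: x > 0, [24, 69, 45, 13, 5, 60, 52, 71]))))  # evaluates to [48, 138, 90, 26, 10, 120, 104, 142]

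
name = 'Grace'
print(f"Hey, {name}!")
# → Hey, Grace!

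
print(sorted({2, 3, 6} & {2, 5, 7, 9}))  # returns [2]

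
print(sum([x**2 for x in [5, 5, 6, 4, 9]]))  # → 183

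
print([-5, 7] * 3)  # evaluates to [-5, 7, -5, 7, -5, 7]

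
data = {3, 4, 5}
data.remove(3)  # {4, 5}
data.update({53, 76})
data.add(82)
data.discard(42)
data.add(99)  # {4, 5, 53, 76, 82, 99}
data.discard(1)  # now {4, 5, 53, 76, 82, 99}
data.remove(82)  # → {4, 5, 53, 76, 99}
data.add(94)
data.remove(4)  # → {5, 53, 76, 94, 99}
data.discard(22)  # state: {5, 53, 76, 94, 99}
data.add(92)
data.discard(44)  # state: {5, 53, 76, 92, 94, 99}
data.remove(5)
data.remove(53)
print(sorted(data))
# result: [76, 92, 94, 99]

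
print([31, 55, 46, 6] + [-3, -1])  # [31, 55, 46, 6, -3, -1]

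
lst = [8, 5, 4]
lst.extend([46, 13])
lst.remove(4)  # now [8, 5, 46, 13]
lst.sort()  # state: [5, 8, 13, 46]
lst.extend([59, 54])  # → [5, 8, 13, 46, 59, 54]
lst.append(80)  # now [5, 8, 13, 46, 59, 54, 80]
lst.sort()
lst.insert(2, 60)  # [5, 8, 60, 13, 46, 54, 59, 80]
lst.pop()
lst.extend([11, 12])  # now [5, 8, 60, 13, 46, 54, 59, 11, 12]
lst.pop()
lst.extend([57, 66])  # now [5, 8, 60, 13, 46, 54, 59, 11, 57, 66]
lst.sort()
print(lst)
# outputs [5, 8, 11, 13, 46, 54, 57, 59, 60, 66]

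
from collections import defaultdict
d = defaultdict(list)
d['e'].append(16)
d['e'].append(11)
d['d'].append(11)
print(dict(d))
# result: {'e': [16, 11], 'd': [11]}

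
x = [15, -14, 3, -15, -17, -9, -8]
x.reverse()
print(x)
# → [-8, -9, -17, -15, 3, -14, 15]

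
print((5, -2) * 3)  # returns (5, -2, 5, -2, 5, -2)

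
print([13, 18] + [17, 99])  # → [13, 18, 17, 99]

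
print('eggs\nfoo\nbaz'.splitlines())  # ['eggs', 'foo', 'baz']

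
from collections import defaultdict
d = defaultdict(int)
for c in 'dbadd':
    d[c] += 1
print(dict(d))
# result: {'d': 3, 'b': 1, 'a': 1}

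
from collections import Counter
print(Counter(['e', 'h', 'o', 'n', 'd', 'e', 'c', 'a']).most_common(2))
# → [('e', 2), ('h', 1)]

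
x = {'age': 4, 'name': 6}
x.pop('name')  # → 6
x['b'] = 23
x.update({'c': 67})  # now {'age': 4, 'b': 23, 'c': 67}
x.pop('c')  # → 67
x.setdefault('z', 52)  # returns 52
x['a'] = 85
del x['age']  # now {'b': 23, 'z': 52, 'a': 85}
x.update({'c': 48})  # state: {'b': 23, 'z': 52, 'a': 85, 'c': 48}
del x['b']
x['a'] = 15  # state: {'z': 52, 'a': 15, 'c': 48}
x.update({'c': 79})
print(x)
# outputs {'z': 52, 'a': 15, 'c': 79}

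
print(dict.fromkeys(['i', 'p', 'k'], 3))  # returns {'i': 3, 'p': 3, 'k': 3}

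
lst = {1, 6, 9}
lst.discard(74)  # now {1, 6, 9}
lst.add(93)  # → {1, 6, 9, 93}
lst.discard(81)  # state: {1, 6, 9, 93}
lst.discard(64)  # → {1, 6, 9, 93}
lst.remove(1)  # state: {6, 9, 93}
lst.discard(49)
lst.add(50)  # {6, 9, 50, 93}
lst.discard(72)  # {6, 9, 50, 93}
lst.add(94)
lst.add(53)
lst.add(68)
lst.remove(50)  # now {6, 9, 53, 68, 93, 94}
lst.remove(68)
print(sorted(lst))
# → [6, 9, 53, 93, 94]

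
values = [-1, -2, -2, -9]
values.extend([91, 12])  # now [-1, -2, -2, -9, 91, 12]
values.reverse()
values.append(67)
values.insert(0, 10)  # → [10, 12, 91, -9, -2, -2, -1, 67]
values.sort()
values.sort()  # [-9, -2, -2, -1, 10, 12, 67, 91]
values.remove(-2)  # [-9, -2, -1, 10, 12, 67, 91]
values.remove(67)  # [-9, -2, -1, 10, 12, 91]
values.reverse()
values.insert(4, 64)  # [91, 12, 10, -1, 64, -2, -9]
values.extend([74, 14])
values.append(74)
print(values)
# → [91, 12, 10, -1, 64, -2, -9, 74, 14, 74]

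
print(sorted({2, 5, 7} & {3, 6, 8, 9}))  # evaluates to []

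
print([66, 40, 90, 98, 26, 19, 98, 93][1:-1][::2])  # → [40, 98, 19]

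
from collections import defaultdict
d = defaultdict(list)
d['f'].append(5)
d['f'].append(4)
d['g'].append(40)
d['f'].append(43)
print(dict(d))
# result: {'f': [5, 4, 43], 'g': [40]}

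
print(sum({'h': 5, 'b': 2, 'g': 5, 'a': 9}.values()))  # 21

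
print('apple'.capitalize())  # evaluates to Apple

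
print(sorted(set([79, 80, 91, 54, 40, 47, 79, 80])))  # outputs [40, 47, 54, 79, 80, 91]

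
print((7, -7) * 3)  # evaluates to (7, -7, 7, -7, 7, -7)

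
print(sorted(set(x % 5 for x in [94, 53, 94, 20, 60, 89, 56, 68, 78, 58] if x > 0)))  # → [0, 1, 3, 4]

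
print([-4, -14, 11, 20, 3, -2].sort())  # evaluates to None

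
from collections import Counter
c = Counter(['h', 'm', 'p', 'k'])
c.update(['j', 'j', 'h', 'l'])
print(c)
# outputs Counter({'h': 2, 'j': 2, 'm': 1, 'p': 1, 'k': 1, 'l': 1})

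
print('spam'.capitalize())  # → Spam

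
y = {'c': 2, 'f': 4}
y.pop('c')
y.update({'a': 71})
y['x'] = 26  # {'f': 4, 'a': 71, 'x': 26}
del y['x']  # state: {'f': 4, 'a': 71}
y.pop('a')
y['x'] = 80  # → {'f': 4, 'x': 80}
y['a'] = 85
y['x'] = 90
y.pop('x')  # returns 90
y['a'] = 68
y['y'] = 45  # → {'f': 4, 'a': 68, 'y': 45}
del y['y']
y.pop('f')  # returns 4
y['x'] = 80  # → {'a': 68, 'x': 80}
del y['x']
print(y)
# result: {'a': 68}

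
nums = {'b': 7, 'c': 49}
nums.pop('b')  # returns 7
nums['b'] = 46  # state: {'c': 49, 'b': 46}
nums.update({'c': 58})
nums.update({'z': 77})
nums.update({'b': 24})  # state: {'c': 58, 'b': 24, 'z': 77}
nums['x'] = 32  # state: {'c': 58, 'b': 24, 'z': 77, 'x': 32}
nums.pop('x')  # 32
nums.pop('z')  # 77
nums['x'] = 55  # {'c': 58, 'b': 24, 'x': 55}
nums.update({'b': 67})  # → {'c': 58, 'b': 67, 'x': 55}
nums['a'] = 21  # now {'c': 58, 'b': 67, 'x': 55, 'a': 21}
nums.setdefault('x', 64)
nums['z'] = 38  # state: {'c': 58, 'b': 67, 'x': 55, 'a': 21, 'z': 38}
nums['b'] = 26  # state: {'c': 58, 'b': 26, 'x': 55, 'a': 21, 'z': 38}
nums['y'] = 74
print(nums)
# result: {'c': 58, 'b': 26, 'x': 55, 'a': 21, 'z': 38, 'y': 74}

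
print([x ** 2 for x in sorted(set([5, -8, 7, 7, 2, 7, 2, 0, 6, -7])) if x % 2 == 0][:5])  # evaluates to [64, 0, 4, 36]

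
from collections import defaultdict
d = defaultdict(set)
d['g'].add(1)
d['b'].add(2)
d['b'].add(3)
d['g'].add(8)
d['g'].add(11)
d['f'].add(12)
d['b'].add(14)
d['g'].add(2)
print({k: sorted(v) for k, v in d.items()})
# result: {'g': [1, 2, 8, 11], 'b': [2, 3, 14], 'f': [12]}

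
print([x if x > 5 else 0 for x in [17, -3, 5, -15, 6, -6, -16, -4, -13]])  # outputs [17, 0, 0, 0, 6, 0, 0, 0, 0]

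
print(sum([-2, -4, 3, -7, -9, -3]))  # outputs -22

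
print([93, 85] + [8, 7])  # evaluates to [93, 85, 8, 7]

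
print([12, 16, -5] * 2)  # [12, 16, -5, 12, 16, -5]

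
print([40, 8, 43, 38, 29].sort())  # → None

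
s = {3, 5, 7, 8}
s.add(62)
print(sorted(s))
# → [3, 5, 7, 8, 62]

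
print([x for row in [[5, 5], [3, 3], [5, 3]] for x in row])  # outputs [5, 5, 3, 3, 5, 3]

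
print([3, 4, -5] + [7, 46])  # [3, 4, -5, 7, 46]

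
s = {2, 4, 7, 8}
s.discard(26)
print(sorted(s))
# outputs [2, 4, 7, 8]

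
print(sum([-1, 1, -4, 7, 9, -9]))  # 3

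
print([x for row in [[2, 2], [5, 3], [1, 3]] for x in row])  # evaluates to [2, 2, 5, 3, 1, 3]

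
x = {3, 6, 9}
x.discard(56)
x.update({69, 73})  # {3, 6, 9, 69, 73}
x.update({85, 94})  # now {3, 6, 9, 69, 73, 85, 94}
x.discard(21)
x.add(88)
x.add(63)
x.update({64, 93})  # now {3, 6, 9, 63, 64, 69, 73, 85, 88, 93, 94}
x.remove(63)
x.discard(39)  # {3, 6, 9, 64, 69, 73, 85, 88, 93, 94}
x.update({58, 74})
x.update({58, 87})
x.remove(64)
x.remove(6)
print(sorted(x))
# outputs [3, 9, 58, 69, 73, 74, 85, 87, 88, 93, 94]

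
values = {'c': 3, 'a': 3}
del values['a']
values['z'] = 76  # {'c': 3, 'z': 76}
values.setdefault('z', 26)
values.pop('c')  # 3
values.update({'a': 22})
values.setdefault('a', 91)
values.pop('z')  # 76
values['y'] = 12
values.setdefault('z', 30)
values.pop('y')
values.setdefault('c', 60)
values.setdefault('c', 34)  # 60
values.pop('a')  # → 22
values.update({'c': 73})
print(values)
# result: {'z': 30, 'c': 73}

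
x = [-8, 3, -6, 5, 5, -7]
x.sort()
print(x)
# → [-8, -7, -6, 3, 5, 5]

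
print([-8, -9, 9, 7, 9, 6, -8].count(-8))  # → 2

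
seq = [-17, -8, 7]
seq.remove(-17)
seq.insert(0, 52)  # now [52, -8, 7]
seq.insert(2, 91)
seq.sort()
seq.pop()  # 91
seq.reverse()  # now [52, 7, -8]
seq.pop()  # -8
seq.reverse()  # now [7, 52]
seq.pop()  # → 52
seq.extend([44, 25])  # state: [7, 44, 25]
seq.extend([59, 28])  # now [7, 44, 25, 59, 28]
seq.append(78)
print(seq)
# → [7, 44, 25, 59, 28, 78]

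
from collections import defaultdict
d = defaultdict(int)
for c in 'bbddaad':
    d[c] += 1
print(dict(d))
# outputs {'b': 2, 'd': 3, 'a': 2}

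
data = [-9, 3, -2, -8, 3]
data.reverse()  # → [3, -8, -2, 3, -9]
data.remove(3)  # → [-8, -2, 3, -9]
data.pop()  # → -9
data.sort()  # [-8, -2, 3]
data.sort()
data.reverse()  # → [3, -2, -8]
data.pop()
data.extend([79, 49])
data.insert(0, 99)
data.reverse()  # [49, 79, -2, 3, 99]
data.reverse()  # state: [99, 3, -2, 79, 49]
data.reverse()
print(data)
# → [49, 79, -2, 3, 99]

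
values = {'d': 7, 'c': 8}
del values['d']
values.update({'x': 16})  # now {'c': 8, 'x': 16}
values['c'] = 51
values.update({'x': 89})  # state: {'c': 51, 'x': 89}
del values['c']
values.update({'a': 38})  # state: {'x': 89, 'a': 38}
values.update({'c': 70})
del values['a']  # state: {'x': 89, 'c': 70}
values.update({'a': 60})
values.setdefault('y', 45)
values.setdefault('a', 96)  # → 60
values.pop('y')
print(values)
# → {'x': 89, 'c': 70, 'a': 60}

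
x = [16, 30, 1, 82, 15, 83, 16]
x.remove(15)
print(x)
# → [16, 30, 1, 82, 83, 16]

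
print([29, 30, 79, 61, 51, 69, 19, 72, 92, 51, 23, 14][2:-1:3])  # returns [79, 69, 92]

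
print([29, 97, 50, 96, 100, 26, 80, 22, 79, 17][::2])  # [29, 50, 100, 80, 79]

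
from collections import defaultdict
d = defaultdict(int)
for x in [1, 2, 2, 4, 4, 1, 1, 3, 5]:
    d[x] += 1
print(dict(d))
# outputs {1: 3, 2: 2, 4: 2, 3: 1, 5: 1}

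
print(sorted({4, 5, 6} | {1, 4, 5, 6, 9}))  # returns [1, 4, 5, 6, 9]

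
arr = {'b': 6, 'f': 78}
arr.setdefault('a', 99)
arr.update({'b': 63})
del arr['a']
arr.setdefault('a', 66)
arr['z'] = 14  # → {'b': 63, 'f': 78, 'a': 66, 'z': 14}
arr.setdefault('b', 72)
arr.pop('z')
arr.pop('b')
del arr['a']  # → {'f': 78}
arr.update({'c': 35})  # {'f': 78, 'c': 35}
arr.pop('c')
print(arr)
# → {'f': 78}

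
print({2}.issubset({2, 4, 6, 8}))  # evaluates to True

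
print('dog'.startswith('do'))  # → True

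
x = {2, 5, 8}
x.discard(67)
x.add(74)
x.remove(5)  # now {2, 8, 74}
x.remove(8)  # {2, 74}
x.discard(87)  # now {2, 74}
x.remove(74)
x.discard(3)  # {2}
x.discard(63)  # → {2}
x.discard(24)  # {2}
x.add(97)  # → {2, 97}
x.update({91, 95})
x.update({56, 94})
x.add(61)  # {2, 56, 61, 91, 94, 95, 97}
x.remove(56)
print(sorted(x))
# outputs [2, 61, 91, 94, 95, 97]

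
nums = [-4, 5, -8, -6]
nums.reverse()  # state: [-6, -8, 5, -4]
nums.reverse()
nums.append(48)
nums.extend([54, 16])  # [-4, 5, -8, -6, 48, 54, 16]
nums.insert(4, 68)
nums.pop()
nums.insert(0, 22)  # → [22, -4, 5, -8, -6, 68, 48, 54]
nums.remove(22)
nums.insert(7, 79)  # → [-4, 5, -8, -6, 68, 48, 54, 79]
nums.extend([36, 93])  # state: [-4, 5, -8, -6, 68, 48, 54, 79, 36, 93]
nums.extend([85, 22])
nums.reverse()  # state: [22, 85, 93, 36, 79, 54, 48, 68, -6, -8, 5, -4]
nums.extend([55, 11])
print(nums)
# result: [22, 85, 93, 36, 79, 54, 48, 68, -6, -8, 5, -4, 55, 11]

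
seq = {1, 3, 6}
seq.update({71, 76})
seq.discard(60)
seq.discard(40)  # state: {1, 3, 6, 71, 76}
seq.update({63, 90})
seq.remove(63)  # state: {1, 3, 6, 71, 76, 90}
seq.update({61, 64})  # {1, 3, 6, 61, 64, 71, 76, 90}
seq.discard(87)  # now {1, 3, 6, 61, 64, 71, 76, 90}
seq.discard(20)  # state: {1, 3, 6, 61, 64, 71, 76, 90}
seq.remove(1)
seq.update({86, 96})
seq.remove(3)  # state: {6, 61, 64, 71, 76, 86, 90, 96}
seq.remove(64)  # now {6, 61, 71, 76, 86, 90, 96}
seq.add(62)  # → {6, 61, 62, 71, 76, 86, 90, 96}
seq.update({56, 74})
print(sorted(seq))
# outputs [6, 56, 61, 62, 71, 74, 76, 86, 90, 96]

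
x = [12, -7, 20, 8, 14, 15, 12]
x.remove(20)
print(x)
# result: [12, -7, 8, 14, 15, 12]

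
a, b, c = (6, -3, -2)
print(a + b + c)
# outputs 1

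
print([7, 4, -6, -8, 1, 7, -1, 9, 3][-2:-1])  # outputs [9]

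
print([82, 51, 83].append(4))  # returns None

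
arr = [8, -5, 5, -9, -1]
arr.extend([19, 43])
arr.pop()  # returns 43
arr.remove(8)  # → [-5, 5, -9, -1, 19]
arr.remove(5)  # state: [-5, -9, -1, 19]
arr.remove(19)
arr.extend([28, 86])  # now [-5, -9, -1, 28, 86]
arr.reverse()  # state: [86, 28, -1, -9, -5]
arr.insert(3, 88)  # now [86, 28, -1, 88, -9, -5]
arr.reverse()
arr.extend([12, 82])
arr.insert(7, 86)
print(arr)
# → [-5, -9, 88, -1, 28, 86, 12, 86, 82]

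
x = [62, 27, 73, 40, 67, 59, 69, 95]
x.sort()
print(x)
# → [27, 40, 59, 62, 67, 69, 73, 95]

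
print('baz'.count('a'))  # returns 1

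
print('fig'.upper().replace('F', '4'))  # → 4IG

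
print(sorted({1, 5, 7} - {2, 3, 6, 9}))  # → [1, 5, 7]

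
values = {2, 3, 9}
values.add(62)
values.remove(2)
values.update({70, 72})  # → {3, 9, 62, 70, 72}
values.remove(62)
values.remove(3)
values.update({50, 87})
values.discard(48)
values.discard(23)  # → {9, 50, 70, 72, 87}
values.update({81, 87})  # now {9, 50, 70, 72, 81, 87}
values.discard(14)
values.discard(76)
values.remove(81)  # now {9, 50, 70, 72, 87}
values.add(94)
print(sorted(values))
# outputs [9, 50, 70, 72, 87, 94]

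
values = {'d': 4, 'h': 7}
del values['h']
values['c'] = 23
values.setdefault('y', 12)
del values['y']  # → {'d': 4, 'c': 23}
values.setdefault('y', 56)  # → 56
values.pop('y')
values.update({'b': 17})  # {'d': 4, 'c': 23, 'b': 17}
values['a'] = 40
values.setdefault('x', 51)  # 51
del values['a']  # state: {'d': 4, 'c': 23, 'b': 17, 'x': 51}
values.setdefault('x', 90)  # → 51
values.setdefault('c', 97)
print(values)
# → {'d': 4, 'c': 23, 'b': 17, 'x': 51}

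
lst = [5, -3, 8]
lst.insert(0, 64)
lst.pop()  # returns 8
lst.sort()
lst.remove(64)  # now [-3, 5]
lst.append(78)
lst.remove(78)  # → [-3, 5]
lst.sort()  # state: [-3, 5]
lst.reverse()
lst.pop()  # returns -3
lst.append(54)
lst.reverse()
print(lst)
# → [54, 5]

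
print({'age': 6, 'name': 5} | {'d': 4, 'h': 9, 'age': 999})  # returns {'age': 999, 'name': 5, 'd': 4, 'h': 9}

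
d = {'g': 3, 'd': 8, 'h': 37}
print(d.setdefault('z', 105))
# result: 105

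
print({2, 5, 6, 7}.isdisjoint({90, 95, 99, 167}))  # True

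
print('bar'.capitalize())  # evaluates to Bar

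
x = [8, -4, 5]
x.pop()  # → 5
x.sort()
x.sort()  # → [-4, 8]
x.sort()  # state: [-4, 8]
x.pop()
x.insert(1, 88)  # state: [-4, 88]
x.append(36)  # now [-4, 88, 36]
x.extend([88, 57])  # [-4, 88, 36, 88, 57]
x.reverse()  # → [57, 88, 36, 88, -4]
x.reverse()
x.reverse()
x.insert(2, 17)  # [57, 88, 17, 36, 88, -4]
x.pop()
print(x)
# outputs [57, 88, 17, 36, 88]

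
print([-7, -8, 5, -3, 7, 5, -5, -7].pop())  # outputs -7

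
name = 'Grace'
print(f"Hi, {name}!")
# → Hi, Grace!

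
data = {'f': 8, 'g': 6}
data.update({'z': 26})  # {'f': 8, 'g': 6, 'z': 26}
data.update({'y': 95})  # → {'f': 8, 'g': 6, 'z': 26, 'y': 95}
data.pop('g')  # 6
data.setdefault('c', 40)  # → 40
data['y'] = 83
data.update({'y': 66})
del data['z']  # {'f': 8, 'y': 66, 'c': 40}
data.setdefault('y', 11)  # 66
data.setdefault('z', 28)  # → 28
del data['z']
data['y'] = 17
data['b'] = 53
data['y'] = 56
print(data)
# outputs {'f': 8, 'y': 56, 'c': 40, 'b': 53}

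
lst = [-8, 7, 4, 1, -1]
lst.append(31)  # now [-8, 7, 4, 1, -1, 31]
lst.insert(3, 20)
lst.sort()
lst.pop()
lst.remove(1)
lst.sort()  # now [-8, -1, 4, 7, 20]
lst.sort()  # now [-8, -1, 4, 7, 20]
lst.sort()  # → [-8, -1, 4, 7, 20]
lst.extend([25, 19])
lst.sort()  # [-8, -1, 4, 7, 19, 20, 25]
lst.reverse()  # [25, 20, 19, 7, 4, -1, -8]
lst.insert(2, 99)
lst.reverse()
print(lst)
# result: [-8, -1, 4, 7, 19, 99, 20, 25]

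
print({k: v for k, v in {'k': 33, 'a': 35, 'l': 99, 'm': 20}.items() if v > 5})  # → {'k': 33, 'a': 35, 'l': 99, 'm': 20}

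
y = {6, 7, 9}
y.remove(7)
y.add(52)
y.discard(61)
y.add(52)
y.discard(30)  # {6, 9, 52}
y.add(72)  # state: {6, 9, 52, 72}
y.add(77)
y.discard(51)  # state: {6, 9, 52, 72, 77}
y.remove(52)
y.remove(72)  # {6, 9, 77}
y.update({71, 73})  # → {6, 9, 71, 73, 77}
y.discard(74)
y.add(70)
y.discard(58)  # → {6, 9, 70, 71, 73, 77}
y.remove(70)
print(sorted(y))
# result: [6, 9, 71, 73, 77]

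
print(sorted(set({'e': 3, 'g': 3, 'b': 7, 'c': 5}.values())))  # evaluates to [3, 5, 7]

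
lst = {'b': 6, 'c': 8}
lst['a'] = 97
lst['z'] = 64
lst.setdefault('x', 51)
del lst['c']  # {'b': 6, 'a': 97, 'z': 64, 'x': 51}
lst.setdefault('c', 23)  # 23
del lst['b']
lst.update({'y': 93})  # {'a': 97, 'z': 64, 'x': 51, 'c': 23, 'y': 93}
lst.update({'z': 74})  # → {'a': 97, 'z': 74, 'x': 51, 'c': 23, 'y': 93}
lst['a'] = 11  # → {'a': 11, 'z': 74, 'x': 51, 'c': 23, 'y': 93}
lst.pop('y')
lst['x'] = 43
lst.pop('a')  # 11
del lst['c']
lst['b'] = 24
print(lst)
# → {'z': 74, 'x': 43, 'b': 24}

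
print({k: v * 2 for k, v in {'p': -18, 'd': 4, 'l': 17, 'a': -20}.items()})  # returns {'p': -36, 'd': 8, 'l': 34, 'a': -40}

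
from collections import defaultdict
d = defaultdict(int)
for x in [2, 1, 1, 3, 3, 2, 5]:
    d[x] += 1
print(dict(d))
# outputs {2: 2, 1: 2, 3: 2, 5: 1}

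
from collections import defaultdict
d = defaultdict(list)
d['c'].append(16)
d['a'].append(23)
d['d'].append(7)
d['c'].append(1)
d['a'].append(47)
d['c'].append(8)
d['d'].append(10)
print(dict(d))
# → {'c': [16, 1, 8], 'a': [23, 47], 'd': [7, 10]}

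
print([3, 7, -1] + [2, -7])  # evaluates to [3, 7, -1, 2, -7]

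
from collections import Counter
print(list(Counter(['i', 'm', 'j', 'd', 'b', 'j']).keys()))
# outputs ['i', 'm', 'j', 'd', 'b']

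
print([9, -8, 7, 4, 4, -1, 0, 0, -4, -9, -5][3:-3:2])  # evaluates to [4, -1, 0]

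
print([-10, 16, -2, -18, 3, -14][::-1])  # [-14, 3, -18, -2, 16, -10]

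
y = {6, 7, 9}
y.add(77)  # {6, 7, 9, 77}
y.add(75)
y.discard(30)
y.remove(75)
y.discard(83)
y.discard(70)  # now {6, 7, 9, 77}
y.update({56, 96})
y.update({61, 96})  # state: {6, 7, 9, 56, 61, 77, 96}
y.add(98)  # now {6, 7, 9, 56, 61, 77, 96, 98}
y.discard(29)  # {6, 7, 9, 56, 61, 77, 96, 98}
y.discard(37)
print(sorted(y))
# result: [6, 7, 9, 56, 61, 77, 96, 98]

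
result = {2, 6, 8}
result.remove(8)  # {2, 6}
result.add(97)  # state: {2, 6, 97}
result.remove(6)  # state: {2, 97}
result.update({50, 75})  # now {2, 50, 75, 97}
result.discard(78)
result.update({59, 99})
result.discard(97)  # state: {2, 50, 59, 75, 99}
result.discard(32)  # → {2, 50, 59, 75, 99}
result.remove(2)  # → {50, 59, 75, 99}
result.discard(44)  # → {50, 59, 75, 99}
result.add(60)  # {50, 59, 60, 75, 99}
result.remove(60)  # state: {50, 59, 75, 99}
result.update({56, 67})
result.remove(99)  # {50, 56, 59, 67, 75}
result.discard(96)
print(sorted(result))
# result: [50, 56, 59, 67, 75]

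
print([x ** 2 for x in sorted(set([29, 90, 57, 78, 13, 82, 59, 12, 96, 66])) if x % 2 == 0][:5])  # [144, 4356, 6084, 6724, 8100]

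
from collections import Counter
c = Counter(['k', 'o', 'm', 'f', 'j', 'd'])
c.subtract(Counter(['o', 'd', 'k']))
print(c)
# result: Counter({'m': 1, 'f': 1, 'j': 1, 'k': 0, 'o': 0, 'd': 0})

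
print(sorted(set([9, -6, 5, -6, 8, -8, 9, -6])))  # [-8, -6, 5, 8, 9]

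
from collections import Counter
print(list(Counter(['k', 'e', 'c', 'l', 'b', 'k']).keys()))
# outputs ['k', 'e', 'c', 'l', 'b']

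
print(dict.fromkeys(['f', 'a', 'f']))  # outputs {'f': None, 'a': None}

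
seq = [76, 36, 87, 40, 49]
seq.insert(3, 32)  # [76, 36, 87, 32, 40, 49]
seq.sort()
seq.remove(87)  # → [32, 36, 40, 49, 76]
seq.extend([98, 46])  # [32, 36, 40, 49, 76, 98, 46]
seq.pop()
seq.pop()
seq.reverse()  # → [76, 49, 40, 36, 32]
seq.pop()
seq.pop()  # 36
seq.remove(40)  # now [76, 49]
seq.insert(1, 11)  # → [76, 11, 49]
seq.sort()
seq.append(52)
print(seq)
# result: [11, 49, 76, 52]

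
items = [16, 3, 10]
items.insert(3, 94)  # [16, 3, 10, 94]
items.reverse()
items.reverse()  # [16, 3, 10, 94]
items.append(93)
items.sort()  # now [3, 10, 16, 93, 94]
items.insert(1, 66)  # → [3, 66, 10, 16, 93, 94]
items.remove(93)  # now [3, 66, 10, 16, 94]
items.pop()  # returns 94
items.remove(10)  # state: [3, 66, 16]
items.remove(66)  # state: [3, 16]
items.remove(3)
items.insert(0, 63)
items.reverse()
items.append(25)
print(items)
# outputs [16, 63, 25]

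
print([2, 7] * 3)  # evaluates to [2, 7, 2, 7, 2, 7]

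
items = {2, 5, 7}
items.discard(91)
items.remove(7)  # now {2, 5}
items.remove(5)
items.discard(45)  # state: {2}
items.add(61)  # {2, 61}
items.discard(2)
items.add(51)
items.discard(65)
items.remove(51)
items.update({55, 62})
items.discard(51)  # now {55, 61, 62}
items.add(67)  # {55, 61, 62, 67}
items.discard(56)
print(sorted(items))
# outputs [55, 61, 62, 67]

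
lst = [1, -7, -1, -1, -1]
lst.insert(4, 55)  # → [1, -7, -1, -1, 55, -1]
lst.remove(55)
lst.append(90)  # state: [1, -7, -1, -1, -1, 90]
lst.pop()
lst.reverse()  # [-1, -1, -1, -7, 1]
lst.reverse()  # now [1, -7, -1, -1, -1]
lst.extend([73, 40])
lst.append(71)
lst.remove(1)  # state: [-7, -1, -1, -1, 73, 40, 71]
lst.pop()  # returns 71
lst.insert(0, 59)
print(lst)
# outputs [59, -7, -1, -1, -1, 73, 40]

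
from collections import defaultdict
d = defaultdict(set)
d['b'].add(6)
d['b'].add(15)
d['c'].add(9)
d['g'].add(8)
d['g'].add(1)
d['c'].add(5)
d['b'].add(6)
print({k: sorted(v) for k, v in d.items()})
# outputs {'b': [6, 15], 'c': [5, 9], 'g': [1, 8]}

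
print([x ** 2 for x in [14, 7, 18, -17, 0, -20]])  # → [196, 49, 324, 289, 0, 400]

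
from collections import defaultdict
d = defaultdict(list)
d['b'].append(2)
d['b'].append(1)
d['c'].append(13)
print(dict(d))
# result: {'b': [2, 1], 'c': [13]}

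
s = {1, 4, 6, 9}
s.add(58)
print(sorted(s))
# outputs [1, 4, 6, 9, 58]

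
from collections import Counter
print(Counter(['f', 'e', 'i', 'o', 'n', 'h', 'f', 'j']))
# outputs Counter({'f': 2, 'e': 1, 'i': 1, 'o': 1, 'n': 1, 'h': 1, 'j': 1})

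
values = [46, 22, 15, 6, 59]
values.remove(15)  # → [46, 22, 6, 59]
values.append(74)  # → [46, 22, 6, 59, 74]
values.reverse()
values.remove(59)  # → [74, 6, 22, 46]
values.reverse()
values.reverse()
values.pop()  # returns 46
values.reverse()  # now [22, 6, 74]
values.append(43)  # [22, 6, 74, 43]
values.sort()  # [6, 22, 43, 74]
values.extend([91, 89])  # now [6, 22, 43, 74, 91, 89]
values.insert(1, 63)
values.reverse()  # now [89, 91, 74, 43, 22, 63, 6]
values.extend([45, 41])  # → [89, 91, 74, 43, 22, 63, 6, 45, 41]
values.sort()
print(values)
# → [6, 22, 41, 43, 45, 63, 74, 89, 91]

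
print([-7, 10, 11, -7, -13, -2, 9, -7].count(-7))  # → 3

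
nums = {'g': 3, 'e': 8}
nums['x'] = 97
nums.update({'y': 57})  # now {'g': 3, 'e': 8, 'x': 97, 'y': 57}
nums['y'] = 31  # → {'g': 3, 'e': 8, 'x': 97, 'y': 31}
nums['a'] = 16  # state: {'g': 3, 'e': 8, 'x': 97, 'y': 31, 'a': 16}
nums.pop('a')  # 16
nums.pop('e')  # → 8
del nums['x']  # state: {'g': 3, 'y': 31}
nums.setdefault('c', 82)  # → 82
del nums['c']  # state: {'g': 3, 'y': 31}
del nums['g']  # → {'y': 31}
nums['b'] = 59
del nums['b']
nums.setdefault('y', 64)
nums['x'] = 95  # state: {'y': 31, 'x': 95}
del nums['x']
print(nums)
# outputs {'y': 31}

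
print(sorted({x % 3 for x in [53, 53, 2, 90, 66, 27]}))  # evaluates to [0, 2]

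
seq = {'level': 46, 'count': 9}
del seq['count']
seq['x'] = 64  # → {'level': 46, 'x': 64}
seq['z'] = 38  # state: {'level': 46, 'x': 64, 'z': 38}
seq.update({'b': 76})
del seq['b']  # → {'level': 46, 'x': 64, 'z': 38}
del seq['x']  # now {'level': 46, 'z': 38}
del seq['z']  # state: {'level': 46}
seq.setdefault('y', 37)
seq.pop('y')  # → 37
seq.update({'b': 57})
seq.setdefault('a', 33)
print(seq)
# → {'level': 46, 'b': 57, 'a': 33}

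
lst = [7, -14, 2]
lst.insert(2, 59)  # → [7, -14, 59, 2]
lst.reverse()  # [2, 59, -14, 7]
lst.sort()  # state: [-14, 2, 7, 59]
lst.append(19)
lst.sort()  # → [-14, 2, 7, 19, 59]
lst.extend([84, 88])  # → [-14, 2, 7, 19, 59, 84, 88]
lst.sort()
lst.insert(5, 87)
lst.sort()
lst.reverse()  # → [88, 87, 84, 59, 19, 7, 2, -14]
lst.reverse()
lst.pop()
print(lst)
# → [-14, 2, 7, 19, 59, 84, 87]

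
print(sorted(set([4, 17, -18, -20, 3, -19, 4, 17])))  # [-20, -19, -18, 3, 4, 17]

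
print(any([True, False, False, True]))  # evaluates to True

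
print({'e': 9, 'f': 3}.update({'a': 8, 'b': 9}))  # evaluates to None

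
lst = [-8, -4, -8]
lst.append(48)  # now [-8, -4, -8, 48]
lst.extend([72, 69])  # [-8, -4, -8, 48, 72, 69]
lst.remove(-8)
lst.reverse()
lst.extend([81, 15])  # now [69, 72, 48, -8, -4, 81, 15]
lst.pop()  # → 15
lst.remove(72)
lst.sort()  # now [-8, -4, 48, 69, 81]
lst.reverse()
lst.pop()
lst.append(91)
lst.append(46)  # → [81, 69, 48, -4, 91, 46]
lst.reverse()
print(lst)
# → [46, 91, -4, 48, 69, 81]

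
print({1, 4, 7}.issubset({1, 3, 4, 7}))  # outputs True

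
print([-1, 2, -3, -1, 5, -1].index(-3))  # 2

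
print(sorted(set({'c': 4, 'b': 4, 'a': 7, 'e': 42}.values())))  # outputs [4, 7, 42]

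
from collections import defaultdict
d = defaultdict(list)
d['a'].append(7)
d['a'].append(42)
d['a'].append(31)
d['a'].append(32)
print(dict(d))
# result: {'a': [7, 42, 31, 32]}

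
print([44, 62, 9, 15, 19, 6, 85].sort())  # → None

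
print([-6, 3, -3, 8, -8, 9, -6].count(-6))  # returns 2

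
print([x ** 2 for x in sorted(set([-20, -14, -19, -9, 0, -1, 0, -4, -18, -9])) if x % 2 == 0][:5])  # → [400, 324, 196, 16, 0]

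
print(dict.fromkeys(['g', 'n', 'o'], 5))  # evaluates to {'g': 5, 'n': 5, 'o': 5}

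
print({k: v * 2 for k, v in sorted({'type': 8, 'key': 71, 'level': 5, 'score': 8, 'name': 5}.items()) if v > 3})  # {'key': 142, 'level': 10, 'name': 10, 'score': 16, 'type': 16}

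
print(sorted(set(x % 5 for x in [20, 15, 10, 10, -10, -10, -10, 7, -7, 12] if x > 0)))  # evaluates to [0, 2]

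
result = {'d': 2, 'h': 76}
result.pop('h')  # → 76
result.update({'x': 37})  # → {'d': 2, 'x': 37}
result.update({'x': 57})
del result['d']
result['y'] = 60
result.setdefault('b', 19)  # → 19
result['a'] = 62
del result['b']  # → {'x': 57, 'y': 60, 'a': 62}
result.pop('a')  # 62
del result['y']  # {'x': 57}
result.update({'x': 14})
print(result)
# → {'x': 14}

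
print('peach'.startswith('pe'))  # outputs True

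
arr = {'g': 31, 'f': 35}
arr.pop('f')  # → 35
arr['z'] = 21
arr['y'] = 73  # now {'g': 31, 'z': 21, 'y': 73}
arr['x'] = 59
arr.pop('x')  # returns 59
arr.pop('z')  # 21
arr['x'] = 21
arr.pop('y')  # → 73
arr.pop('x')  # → 21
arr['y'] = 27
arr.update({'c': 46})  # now {'g': 31, 'y': 27, 'c': 46}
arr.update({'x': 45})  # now {'g': 31, 'y': 27, 'c': 46, 'x': 45}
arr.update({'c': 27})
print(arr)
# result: {'g': 31, 'y': 27, 'c': 27, 'x': 45}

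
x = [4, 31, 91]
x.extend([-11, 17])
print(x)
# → [4, 31, 91, -11, 17]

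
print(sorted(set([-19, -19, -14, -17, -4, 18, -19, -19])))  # [-19, -17, -14, -4, 18]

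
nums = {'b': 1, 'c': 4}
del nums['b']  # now {'c': 4}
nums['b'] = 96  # {'c': 4, 'b': 96}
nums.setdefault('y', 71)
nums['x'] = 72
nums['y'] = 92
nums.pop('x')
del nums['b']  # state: {'c': 4, 'y': 92}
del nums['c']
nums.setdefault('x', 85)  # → 85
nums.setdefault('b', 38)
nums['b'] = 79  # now {'y': 92, 'x': 85, 'b': 79}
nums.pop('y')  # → 92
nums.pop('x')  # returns 85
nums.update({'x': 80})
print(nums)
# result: {'b': 79, 'x': 80}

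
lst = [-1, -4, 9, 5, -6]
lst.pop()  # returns -6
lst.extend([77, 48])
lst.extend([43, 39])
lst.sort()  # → [-4, -1, 5, 9, 39, 43, 48, 77]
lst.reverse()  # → [77, 48, 43, 39, 9, 5, -1, -4]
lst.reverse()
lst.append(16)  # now [-4, -1, 5, 9, 39, 43, 48, 77, 16]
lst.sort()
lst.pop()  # 77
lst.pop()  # 48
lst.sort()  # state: [-4, -1, 5, 9, 16, 39, 43]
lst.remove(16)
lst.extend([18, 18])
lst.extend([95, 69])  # [-4, -1, 5, 9, 39, 43, 18, 18, 95, 69]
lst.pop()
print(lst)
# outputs [-4, -1, 5, 9, 39, 43, 18, 18, 95]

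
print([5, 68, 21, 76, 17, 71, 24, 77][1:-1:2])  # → [68, 76, 71]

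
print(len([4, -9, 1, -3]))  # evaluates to 4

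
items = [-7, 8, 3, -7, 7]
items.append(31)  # [-7, 8, 3, -7, 7, 31]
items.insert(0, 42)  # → [42, -7, 8, 3, -7, 7, 31]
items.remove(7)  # [42, -7, 8, 3, -7, 31]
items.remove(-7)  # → [42, 8, 3, -7, 31]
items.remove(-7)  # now [42, 8, 3, 31]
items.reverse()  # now [31, 3, 8, 42]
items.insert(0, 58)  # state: [58, 31, 3, 8, 42]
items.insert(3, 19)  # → [58, 31, 3, 19, 8, 42]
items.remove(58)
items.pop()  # 42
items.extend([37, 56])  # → [31, 3, 19, 8, 37, 56]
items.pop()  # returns 56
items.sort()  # [3, 8, 19, 31, 37]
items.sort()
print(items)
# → [3, 8, 19, 31, 37]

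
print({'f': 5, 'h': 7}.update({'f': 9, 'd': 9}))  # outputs None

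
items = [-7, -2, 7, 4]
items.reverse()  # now [4, 7, -2, -7]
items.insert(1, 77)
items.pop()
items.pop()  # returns -2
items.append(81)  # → [4, 77, 7, 81]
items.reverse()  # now [81, 7, 77, 4]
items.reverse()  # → [4, 77, 7, 81]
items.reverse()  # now [81, 7, 77, 4]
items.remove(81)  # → [7, 77, 4]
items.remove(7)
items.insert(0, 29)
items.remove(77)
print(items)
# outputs [29, 4]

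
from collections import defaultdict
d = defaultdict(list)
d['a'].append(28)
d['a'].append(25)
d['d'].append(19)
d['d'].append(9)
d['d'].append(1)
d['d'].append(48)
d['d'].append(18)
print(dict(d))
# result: {'a': [28, 25], 'd': [19, 9, 1, 48, 18]}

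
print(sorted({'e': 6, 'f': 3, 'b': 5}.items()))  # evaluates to [('b', 5), ('e', 6), ('f', 3)]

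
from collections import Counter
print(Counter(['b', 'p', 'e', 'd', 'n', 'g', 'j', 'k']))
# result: Counter({'b': 1, 'p': 1, 'e': 1, 'd': 1, 'n': 1, 'g': 1, 'j': 1, 'k': 1})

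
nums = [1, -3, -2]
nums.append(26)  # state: [1, -3, -2, 26]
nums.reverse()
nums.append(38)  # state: [26, -2, -3, 1, 38]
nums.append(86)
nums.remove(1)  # [26, -2, -3, 38, 86]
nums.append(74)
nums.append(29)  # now [26, -2, -3, 38, 86, 74, 29]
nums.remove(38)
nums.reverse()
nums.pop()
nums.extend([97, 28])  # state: [29, 74, 86, -3, -2, 97, 28]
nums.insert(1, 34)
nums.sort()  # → [-3, -2, 28, 29, 34, 74, 86, 97]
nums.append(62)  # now [-3, -2, 28, 29, 34, 74, 86, 97, 62]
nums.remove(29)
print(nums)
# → [-3, -2, 28, 34, 74, 86, 97, 62]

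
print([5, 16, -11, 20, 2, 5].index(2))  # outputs 4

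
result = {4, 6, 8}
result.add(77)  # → {4, 6, 8, 77}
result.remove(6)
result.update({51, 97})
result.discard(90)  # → {4, 8, 51, 77, 97}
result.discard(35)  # {4, 8, 51, 77, 97}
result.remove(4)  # {8, 51, 77, 97}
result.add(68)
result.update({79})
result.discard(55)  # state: {8, 51, 68, 77, 79, 97}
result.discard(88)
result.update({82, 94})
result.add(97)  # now {8, 51, 68, 77, 79, 82, 94, 97}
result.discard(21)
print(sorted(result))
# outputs [8, 51, 68, 77, 79, 82, 94, 97]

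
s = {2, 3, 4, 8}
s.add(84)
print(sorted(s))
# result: [2, 3, 4, 8, 84]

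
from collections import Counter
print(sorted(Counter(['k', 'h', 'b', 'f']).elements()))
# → ['b', 'f', 'h', 'k']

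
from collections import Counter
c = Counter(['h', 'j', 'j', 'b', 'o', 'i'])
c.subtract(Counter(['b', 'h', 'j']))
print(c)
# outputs Counter({'j': 1, 'o': 1, 'i': 1, 'h': 0, 'b': 0})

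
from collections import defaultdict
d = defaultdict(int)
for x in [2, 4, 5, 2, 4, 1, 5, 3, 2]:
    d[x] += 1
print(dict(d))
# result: {2: 3, 4: 2, 5: 2, 1: 1, 3: 1}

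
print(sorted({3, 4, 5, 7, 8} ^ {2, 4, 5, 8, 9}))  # [2, 3, 7, 9]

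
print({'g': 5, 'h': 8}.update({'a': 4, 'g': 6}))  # None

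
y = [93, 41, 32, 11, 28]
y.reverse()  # [28, 11, 32, 41, 93]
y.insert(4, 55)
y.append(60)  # [28, 11, 32, 41, 55, 93, 60]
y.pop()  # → 60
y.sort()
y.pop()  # 93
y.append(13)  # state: [11, 28, 32, 41, 55, 13]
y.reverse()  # [13, 55, 41, 32, 28, 11]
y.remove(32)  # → [13, 55, 41, 28, 11]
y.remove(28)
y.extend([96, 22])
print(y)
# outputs [13, 55, 41, 11, 96, 22]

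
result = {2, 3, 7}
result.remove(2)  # {3, 7}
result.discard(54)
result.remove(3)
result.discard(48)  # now {7}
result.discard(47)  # {7}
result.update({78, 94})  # {7, 78, 94}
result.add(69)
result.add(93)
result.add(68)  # {7, 68, 69, 78, 93, 94}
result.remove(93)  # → {7, 68, 69, 78, 94}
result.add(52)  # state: {7, 52, 68, 69, 78, 94}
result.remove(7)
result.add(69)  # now {52, 68, 69, 78, 94}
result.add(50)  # {50, 52, 68, 69, 78, 94}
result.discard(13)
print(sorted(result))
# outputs [50, 52, 68, 69, 78, 94]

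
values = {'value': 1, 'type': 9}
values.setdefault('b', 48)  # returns 48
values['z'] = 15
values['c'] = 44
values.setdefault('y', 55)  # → 55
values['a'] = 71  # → {'value': 1, 'type': 9, 'b': 48, 'z': 15, 'c': 44, 'y': 55, 'a': 71}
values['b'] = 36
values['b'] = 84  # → {'value': 1, 'type': 9, 'b': 84, 'z': 15, 'c': 44, 'y': 55, 'a': 71}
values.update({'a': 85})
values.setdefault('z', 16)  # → 15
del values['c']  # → {'value': 1, 'type': 9, 'b': 84, 'z': 15, 'y': 55, 'a': 85}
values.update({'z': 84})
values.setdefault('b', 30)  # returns 84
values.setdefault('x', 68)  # 68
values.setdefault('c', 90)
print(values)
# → {'value': 1, 'type': 9, 'b': 84, 'z': 84, 'y': 55, 'a': 85, 'x': 68, 'c': 90}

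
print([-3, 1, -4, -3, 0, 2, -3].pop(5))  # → 2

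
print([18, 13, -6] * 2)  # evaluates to [18, 13, -6, 18, 13, -6]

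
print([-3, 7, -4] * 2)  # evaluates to [-3, 7, -4, -3, 7, -4]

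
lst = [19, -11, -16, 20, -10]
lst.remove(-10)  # [19, -11, -16, 20]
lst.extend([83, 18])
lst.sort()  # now [-16, -11, 18, 19, 20, 83]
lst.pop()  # 83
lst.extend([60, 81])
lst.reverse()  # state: [81, 60, 20, 19, 18, -11, -16]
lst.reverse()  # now [-16, -11, 18, 19, 20, 60, 81]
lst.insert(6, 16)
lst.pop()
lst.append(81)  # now [-16, -11, 18, 19, 20, 60, 16, 81]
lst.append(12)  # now [-16, -11, 18, 19, 20, 60, 16, 81, 12]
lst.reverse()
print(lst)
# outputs [12, 81, 16, 60, 20, 19, 18, -11, -16]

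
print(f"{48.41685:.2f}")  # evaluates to 48.42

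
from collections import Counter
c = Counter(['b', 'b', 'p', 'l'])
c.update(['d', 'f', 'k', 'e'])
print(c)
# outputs Counter({'b': 2, 'p': 1, 'l': 1, 'd': 1, 'f': 1, 'k': 1, 'e': 1})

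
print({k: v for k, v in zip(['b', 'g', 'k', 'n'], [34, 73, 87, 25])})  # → {'b': 34, 'g': 73, 'k': 87, 'n': 25}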